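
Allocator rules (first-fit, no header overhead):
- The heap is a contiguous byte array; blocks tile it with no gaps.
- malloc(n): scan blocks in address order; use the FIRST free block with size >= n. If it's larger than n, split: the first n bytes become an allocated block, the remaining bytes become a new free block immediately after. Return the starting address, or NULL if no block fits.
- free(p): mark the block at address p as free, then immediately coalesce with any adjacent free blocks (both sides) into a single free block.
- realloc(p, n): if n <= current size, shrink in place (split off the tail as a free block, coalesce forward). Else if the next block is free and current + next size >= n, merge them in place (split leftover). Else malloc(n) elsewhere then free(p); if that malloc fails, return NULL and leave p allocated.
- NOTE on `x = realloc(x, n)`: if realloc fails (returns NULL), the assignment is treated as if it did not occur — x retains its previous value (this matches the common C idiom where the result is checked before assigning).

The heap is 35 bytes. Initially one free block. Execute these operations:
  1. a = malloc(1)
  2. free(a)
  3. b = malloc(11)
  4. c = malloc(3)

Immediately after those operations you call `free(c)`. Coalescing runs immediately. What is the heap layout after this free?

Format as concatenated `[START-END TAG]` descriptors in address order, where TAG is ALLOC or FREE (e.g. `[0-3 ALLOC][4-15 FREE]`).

Op 1: a = malloc(1) -> a = 0; heap: [0-0 ALLOC][1-34 FREE]
Op 2: free(a) -> (freed a); heap: [0-34 FREE]
Op 3: b = malloc(11) -> b = 0; heap: [0-10 ALLOC][11-34 FREE]
Op 4: c = malloc(3) -> c = 11; heap: [0-10 ALLOC][11-13 ALLOC][14-34 FREE]
free(c): c = 11 -> block [11-13 ALLOC]; mark free, coalesce with adjacent free neighbors -> [0-10 ALLOC][11-34 FREE]

Answer: [0-10 ALLOC][11-34 FREE]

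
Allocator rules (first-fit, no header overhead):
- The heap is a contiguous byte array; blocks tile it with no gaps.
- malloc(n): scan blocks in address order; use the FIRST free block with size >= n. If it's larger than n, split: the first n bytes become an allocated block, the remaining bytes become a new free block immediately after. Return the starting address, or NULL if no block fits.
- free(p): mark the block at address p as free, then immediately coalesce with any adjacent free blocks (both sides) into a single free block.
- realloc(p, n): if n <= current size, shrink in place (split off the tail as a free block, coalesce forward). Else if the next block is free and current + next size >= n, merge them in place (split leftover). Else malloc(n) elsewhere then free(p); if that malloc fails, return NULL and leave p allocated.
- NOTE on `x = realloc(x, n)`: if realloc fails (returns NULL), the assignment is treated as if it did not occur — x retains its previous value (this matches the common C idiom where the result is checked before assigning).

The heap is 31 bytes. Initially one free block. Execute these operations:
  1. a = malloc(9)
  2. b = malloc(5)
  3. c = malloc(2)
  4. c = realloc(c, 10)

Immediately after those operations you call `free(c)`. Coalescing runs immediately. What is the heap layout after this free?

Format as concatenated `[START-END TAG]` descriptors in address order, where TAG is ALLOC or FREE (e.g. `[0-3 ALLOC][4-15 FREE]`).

Answer: [0-8 ALLOC][9-13 ALLOC][14-30 FREE]

Derivation:
Op 1: a = malloc(9) -> a = 0; heap: [0-8 ALLOC][9-30 FREE]
Op 2: b = malloc(5) -> b = 9; heap: [0-8 ALLOC][9-13 ALLOC][14-30 FREE]
Op 3: c = malloc(2) -> c = 14; heap: [0-8 ALLOC][9-13 ALLOC][14-15 ALLOC][16-30 FREE]
Op 4: c = realloc(c, 10) -> c = 14; heap: [0-8 ALLOC][9-13 ALLOC][14-23 ALLOC][24-30 FREE]
free(c): c = 14 -> block [14-23 ALLOC]; mark free, coalesce with adjacent free neighbors -> [0-8 ALLOC][9-13 ALLOC][14-30 FREE]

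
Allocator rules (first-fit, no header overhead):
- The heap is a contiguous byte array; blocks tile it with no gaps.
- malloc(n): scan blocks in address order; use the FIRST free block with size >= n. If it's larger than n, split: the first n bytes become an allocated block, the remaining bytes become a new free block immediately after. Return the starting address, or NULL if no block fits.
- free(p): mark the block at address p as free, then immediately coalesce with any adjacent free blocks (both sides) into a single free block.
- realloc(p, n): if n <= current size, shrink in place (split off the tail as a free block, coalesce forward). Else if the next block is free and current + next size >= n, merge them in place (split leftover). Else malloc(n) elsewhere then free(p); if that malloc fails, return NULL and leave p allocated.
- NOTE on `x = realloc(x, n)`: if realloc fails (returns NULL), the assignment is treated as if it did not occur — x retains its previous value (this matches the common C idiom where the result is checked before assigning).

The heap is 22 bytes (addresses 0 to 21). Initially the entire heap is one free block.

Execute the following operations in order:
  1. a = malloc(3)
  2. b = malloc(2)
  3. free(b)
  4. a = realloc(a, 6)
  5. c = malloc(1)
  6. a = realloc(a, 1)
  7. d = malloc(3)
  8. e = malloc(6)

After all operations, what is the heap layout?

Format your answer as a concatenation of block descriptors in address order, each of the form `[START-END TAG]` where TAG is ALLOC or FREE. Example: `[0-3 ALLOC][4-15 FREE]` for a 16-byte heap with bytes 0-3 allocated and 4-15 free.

Op 1: a = malloc(3) -> a = 0; heap: [0-2 ALLOC][3-21 FREE]
Op 2: b = malloc(2) -> b = 3; heap: [0-2 ALLOC][3-4 ALLOC][5-21 FREE]
Op 3: free(b) -> (freed b); heap: [0-2 ALLOC][3-21 FREE]
Op 4: a = realloc(a, 6) -> a = 0; heap: [0-5 ALLOC][6-21 FREE]
Op 5: c = malloc(1) -> c = 6; heap: [0-5 ALLOC][6-6 ALLOC][7-21 FREE]
Op 6: a = realloc(a, 1) -> a = 0; heap: [0-0 ALLOC][1-5 FREE][6-6 ALLOC][7-21 FREE]
Op 7: d = malloc(3) -> d = 1; heap: [0-0 ALLOC][1-3 ALLOC][4-5 FREE][6-6 ALLOC][7-21 FREE]
Op 8: e = malloc(6) -> e = 7; heap: [0-0 ALLOC][1-3 ALLOC][4-5 FREE][6-6 ALLOC][7-12 ALLOC][13-21 FREE]

Answer: [0-0 ALLOC][1-3 ALLOC][4-5 FREE][6-6 ALLOC][7-12 ALLOC][13-21 FREE]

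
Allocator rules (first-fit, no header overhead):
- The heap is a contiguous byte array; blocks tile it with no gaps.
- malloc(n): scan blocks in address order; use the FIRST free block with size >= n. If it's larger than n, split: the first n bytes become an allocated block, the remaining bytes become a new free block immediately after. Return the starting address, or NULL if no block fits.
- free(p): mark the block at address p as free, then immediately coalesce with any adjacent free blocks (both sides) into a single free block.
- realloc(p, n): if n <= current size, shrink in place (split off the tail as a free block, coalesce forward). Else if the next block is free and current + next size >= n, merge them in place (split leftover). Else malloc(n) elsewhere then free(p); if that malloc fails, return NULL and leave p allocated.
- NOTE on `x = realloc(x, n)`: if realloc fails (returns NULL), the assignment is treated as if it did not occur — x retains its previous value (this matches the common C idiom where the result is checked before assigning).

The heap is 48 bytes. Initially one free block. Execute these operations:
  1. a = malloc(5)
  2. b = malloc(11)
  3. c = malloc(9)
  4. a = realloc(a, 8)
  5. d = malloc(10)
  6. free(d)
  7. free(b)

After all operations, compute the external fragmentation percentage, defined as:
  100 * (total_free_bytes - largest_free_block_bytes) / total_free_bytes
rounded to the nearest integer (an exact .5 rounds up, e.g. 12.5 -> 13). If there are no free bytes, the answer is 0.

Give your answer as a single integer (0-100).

Answer: 48

Derivation:
Op 1: a = malloc(5) -> a = 0; heap: [0-4 ALLOC][5-47 FREE]
Op 2: b = malloc(11) -> b = 5; heap: [0-4 ALLOC][5-15 ALLOC][16-47 FREE]
Op 3: c = malloc(9) -> c = 16; heap: [0-4 ALLOC][5-15 ALLOC][16-24 ALLOC][25-47 FREE]
Op 4: a = realloc(a, 8) -> a = 25; heap: [0-4 FREE][5-15 ALLOC][16-24 ALLOC][25-32 ALLOC][33-47 FREE]
Op 5: d = malloc(10) -> d = 33; heap: [0-4 FREE][5-15 ALLOC][16-24 ALLOC][25-32 ALLOC][33-42 ALLOC][43-47 FREE]
Op 6: free(d) -> (freed d); heap: [0-4 FREE][5-15 ALLOC][16-24 ALLOC][25-32 ALLOC][33-47 FREE]
Op 7: free(b) -> (freed b); heap: [0-15 FREE][16-24 ALLOC][25-32 ALLOC][33-47 FREE]
Free blocks: [16 15] total_free=31 largest=16 -> 100*(31-16)/31 = 1500/31 ≈ 48.387 -> rounds to 48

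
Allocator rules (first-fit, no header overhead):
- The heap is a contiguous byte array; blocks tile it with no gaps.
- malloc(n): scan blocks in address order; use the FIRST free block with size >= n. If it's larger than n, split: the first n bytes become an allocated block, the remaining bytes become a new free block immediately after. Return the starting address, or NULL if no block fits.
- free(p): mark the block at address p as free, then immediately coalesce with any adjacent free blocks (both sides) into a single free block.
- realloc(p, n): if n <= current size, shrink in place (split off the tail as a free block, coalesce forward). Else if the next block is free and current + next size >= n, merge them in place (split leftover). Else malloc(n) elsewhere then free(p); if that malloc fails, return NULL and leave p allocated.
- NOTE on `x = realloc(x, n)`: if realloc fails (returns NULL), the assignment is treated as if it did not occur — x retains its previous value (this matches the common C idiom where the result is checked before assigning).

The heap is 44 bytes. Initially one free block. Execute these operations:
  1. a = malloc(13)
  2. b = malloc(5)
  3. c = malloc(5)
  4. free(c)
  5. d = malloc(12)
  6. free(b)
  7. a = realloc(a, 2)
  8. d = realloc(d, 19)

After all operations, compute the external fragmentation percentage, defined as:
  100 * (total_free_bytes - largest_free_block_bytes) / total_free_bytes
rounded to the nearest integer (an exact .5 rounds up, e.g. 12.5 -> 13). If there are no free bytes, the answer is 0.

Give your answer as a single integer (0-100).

Answer: 30

Derivation:
Op 1: a = malloc(13) -> a = 0; heap: [0-12 ALLOC][13-43 FREE]
Op 2: b = malloc(5) -> b = 13; heap: [0-12 ALLOC][13-17 ALLOC][18-43 FREE]
Op 3: c = malloc(5) -> c = 18; heap: [0-12 ALLOC][13-17 ALLOC][18-22 ALLOC][23-43 FREE]
Op 4: free(c) -> (freed c); heap: [0-12 ALLOC][13-17 ALLOC][18-43 FREE]
Op 5: d = malloc(12) -> d = 18; heap: [0-12 ALLOC][13-17 ALLOC][18-29 ALLOC][30-43 FREE]
Op 6: free(b) -> (freed b); heap: [0-12 ALLOC][13-17 FREE][18-29 ALLOC][30-43 FREE]
Op 7: a = realloc(a, 2) -> a = 0; heap: [0-1 ALLOC][2-17 FREE][18-29 ALLOC][30-43 FREE]
Op 8: d = realloc(d, 19) -> d = 18; heap: [0-1 ALLOC][2-17 FREE][18-36 ALLOC][37-43 FREE]
Free blocks: [16 7] total_free=23 largest=16 -> 100*(23-16)/23 = 700/23 ≈ 30.435 -> rounds to 30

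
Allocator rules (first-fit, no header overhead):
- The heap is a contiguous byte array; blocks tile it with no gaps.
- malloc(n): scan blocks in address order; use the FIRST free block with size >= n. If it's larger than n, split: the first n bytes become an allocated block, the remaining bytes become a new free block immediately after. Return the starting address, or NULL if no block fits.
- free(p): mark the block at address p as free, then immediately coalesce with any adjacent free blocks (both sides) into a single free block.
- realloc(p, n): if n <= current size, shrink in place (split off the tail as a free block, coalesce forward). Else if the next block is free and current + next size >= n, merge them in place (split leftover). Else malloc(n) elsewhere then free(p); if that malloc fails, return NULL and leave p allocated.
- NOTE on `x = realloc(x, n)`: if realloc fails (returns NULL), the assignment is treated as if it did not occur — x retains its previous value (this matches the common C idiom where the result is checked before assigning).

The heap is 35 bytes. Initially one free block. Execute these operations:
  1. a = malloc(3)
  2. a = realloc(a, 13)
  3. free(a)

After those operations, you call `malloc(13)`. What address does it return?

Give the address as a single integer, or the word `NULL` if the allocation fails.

Answer: 0

Derivation:
Op 1: a = malloc(3) -> a = 0; heap: [0-2 ALLOC][3-34 FREE]
Op 2: a = realloc(a, 13) -> a = 0; heap: [0-12 ALLOC][13-34 FREE]
Op 3: free(a) -> (freed a); heap: [0-34 FREE]
malloc(13): first-fit scan over [0-34 FREE] -> 0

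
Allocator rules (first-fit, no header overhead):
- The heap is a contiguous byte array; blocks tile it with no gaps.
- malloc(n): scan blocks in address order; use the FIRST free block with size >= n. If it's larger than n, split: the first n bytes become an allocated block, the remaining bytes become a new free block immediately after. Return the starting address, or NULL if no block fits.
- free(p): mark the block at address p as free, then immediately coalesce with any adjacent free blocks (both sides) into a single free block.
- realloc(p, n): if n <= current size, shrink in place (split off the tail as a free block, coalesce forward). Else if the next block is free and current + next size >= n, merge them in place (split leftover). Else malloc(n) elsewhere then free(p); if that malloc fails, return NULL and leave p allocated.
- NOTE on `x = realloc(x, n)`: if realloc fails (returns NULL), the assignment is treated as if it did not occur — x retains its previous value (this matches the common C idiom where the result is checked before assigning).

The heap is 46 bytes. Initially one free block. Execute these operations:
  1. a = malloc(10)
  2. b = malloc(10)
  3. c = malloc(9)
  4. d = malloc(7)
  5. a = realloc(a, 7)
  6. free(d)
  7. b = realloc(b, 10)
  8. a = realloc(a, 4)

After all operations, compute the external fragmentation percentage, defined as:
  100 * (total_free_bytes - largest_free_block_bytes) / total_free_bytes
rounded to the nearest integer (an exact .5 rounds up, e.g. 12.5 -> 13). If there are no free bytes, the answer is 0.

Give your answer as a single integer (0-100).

Op 1: a = malloc(10) -> a = 0; heap: [0-9 ALLOC][10-45 FREE]
Op 2: b = malloc(10) -> b = 10; heap: [0-9 ALLOC][10-19 ALLOC][20-45 FREE]
Op 3: c = malloc(9) -> c = 20; heap: [0-9 ALLOC][10-19 ALLOC][20-28 ALLOC][29-45 FREE]
Op 4: d = malloc(7) -> d = 29; heap: [0-9 ALLOC][10-19 ALLOC][20-28 ALLOC][29-35 ALLOC][36-45 FREE]
Op 5: a = realloc(a, 7) -> a = 0; heap: [0-6 ALLOC][7-9 FREE][10-19 ALLOC][20-28 ALLOC][29-35 ALLOC][36-45 FREE]
Op 6: free(d) -> (freed d); heap: [0-6 ALLOC][7-9 FREE][10-19 ALLOC][20-28 ALLOC][29-45 FREE]
Op 7: b = realloc(b, 10) -> b = 10; heap: [0-6 ALLOC][7-9 FREE][10-19 ALLOC][20-28 ALLOC][29-45 FREE]
Op 8: a = realloc(a, 4) -> a = 0; heap: [0-3 ALLOC][4-9 FREE][10-19 ALLOC][20-28 ALLOC][29-45 FREE]
Free blocks: [6 17] total_free=23 largest=17 -> 100*(23-17)/23 = 600/23 ≈ 26.087 -> rounds to 26

Answer: 26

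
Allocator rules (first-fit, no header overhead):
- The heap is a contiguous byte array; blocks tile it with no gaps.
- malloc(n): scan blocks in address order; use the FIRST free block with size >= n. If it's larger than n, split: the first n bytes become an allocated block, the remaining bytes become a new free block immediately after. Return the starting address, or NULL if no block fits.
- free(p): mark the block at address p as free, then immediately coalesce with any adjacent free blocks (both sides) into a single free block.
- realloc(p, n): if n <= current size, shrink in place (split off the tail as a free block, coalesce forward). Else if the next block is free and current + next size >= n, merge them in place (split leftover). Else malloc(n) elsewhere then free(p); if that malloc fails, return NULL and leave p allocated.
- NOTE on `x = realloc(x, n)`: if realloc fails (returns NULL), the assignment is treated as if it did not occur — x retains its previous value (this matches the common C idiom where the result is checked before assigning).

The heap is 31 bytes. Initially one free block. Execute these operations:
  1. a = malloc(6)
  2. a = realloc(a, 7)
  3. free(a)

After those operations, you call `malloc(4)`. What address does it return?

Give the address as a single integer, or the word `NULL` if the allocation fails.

Answer: 0

Derivation:
Op 1: a = malloc(6) -> a = 0; heap: [0-5 ALLOC][6-30 FREE]
Op 2: a = realloc(a, 7) -> a = 0; heap: [0-6 ALLOC][7-30 FREE]
Op 3: free(a) -> (freed a); heap: [0-30 FREE]
malloc(4): first-fit scan over [0-30 FREE] -> 0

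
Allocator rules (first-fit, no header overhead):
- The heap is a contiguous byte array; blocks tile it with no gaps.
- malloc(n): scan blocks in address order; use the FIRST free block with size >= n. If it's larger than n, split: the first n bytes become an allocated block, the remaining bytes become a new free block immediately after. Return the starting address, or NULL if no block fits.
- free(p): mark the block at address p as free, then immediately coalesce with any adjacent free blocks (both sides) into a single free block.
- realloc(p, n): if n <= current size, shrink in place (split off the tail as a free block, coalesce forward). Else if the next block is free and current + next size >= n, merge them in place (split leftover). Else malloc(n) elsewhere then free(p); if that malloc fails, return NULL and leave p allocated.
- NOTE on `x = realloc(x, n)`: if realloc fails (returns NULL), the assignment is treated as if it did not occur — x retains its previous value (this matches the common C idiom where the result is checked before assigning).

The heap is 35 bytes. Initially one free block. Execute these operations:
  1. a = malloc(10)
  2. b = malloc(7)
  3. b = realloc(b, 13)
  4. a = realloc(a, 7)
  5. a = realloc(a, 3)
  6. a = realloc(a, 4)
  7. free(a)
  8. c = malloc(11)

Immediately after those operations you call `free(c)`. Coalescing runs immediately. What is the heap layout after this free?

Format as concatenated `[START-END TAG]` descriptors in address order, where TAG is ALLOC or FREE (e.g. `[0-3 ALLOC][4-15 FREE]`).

Op 1: a = malloc(10) -> a = 0; heap: [0-9 ALLOC][10-34 FREE]
Op 2: b = malloc(7) -> b = 10; heap: [0-9 ALLOC][10-16 ALLOC][17-34 FREE]
Op 3: b = realloc(b, 13) -> b = 10; heap: [0-9 ALLOC][10-22 ALLOC][23-34 FREE]
Op 4: a = realloc(a, 7) -> a = 0; heap: [0-6 ALLOC][7-9 FREE][10-22 ALLOC][23-34 FREE]
Op 5: a = realloc(a, 3) -> a = 0; heap: [0-2 ALLOC][3-9 FREE][10-22 ALLOC][23-34 FREE]
Op 6: a = realloc(a, 4) -> a = 0; heap: [0-3 ALLOC][4-9 FREE][10-22 ALLOC][23-34 FREE]
Op 7: free(a) -> (freed a); heap: [0-9 FREE][10-22 ALLOC][23-34 FREE]
Op 8: c = malloc(11) -> c = 23; heap: [0-9 FREE][10-22 ALLOC][23-33 ALLOC][34-34 FREE]
free(c): c = 23 -> block [23-33 ALLOC]; mark free, coalesce with adjacent free neighbors -> [0-9 FREE][10-22 ALLOC][23-34 FREE]

Answer: [0-9 FREE][10-22 ALLOC][23-34 FREE]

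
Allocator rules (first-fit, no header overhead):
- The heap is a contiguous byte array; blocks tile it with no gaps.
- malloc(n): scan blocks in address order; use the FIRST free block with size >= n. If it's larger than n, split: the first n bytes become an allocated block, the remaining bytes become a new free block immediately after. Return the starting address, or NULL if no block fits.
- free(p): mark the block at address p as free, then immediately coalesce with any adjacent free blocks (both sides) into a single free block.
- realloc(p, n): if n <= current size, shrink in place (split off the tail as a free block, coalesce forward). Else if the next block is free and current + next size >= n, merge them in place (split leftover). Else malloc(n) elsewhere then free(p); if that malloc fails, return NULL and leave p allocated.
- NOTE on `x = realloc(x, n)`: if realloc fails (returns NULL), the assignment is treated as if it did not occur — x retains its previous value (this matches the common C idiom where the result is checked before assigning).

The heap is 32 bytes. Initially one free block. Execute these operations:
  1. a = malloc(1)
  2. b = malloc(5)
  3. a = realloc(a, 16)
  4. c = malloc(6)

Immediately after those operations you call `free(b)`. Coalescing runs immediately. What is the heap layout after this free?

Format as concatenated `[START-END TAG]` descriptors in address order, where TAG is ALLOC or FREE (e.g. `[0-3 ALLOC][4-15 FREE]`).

Answer: [0-5 FREE][6-21 ALLOC][22-27 ALLOC][28-31 FREE]

Derivation:
Op 1: a = malloc(1) -> a = 0; heap: [0-0 ALLOC][1-31 FREE]
Op 2: b = malloc(5) -> b = 1; heap: [0-0 ALLOC][1-5 ALLOC][6-31 FREE]
Op 3: a = realloc(a, 16) -> a = 6; heap: [0-0 FREE][1-5 ALLOC][6-21 ALLOC][22-31 FREE]
Op 4: c = malloc(6) -> c = 22; heap: [0-0 FREE][1-5 ALLOC][6-21 ALLOC][22-27 ALLOC][28-31 FREE]
free(b): b = 1 -> block [1-5 ALLOC]; mark free, coalesce with adjacent free neighbors -> [0-5 FREE][6-21 ALLOC][22-27 ALLOC][28-31 FREE]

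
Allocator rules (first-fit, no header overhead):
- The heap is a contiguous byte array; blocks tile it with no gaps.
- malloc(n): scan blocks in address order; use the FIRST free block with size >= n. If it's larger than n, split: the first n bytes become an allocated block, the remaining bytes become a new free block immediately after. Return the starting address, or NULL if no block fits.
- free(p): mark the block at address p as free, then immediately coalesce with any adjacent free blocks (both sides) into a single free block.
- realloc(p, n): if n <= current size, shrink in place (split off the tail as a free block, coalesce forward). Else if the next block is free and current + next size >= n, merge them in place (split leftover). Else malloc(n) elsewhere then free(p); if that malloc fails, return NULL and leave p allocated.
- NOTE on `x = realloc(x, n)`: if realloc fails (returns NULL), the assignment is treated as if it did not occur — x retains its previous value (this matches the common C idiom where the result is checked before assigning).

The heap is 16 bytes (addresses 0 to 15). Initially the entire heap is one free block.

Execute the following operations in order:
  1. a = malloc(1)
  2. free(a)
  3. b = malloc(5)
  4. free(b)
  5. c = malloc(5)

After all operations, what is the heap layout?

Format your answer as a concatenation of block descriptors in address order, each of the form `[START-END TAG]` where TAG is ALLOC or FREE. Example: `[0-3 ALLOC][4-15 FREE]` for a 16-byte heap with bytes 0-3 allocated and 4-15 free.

Op 1: a = malloc(1) -> a = 0; heap: [0-0 ALLOC][1-15 FREE]
Op 2: free(a) -> (freed a); heap: [0-15 FREE]
Op 3: b = malloc(5) -> b = 0; heap: [0-4 ALLOC][5-15 FREE]
Op 4: free(b) -> (freed b); heap: [0-15 FREE]
Op 5: c = malloc(5) -> c = 0; heap: [0-4 ALLOC][5-15 FREE]

Answer: [0-4 ALLOC][5-15 FREE]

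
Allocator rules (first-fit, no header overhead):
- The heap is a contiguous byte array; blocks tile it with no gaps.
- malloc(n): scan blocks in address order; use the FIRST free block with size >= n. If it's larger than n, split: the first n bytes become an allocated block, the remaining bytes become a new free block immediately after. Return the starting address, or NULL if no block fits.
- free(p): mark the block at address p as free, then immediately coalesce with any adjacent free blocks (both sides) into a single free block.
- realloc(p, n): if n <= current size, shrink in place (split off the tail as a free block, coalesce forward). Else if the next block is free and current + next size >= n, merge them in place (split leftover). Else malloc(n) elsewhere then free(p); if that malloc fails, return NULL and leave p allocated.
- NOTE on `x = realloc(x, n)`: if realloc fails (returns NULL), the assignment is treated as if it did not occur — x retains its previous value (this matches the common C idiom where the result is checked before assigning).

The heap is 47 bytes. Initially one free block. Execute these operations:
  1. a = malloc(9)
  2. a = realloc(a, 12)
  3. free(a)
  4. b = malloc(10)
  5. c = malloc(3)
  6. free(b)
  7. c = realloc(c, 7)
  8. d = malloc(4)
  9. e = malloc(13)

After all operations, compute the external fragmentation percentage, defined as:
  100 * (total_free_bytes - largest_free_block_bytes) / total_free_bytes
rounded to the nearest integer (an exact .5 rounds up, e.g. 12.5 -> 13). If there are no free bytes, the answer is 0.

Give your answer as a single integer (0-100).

Answer: 26

Derivation:
Op 1: a = malloc(9) -> a = 0; heap: [0-8 ALLOC][9-46 FREE]
Op 2: a = realloc(a, 12) -> a = 0; heap: [0-11 ALLOC][12-46 FREE]
Op 3: free(a) -> (freed a); heap: [0-46 FREE]
Op 4: b = malloc(10) -> b = 0; heap: [0-9 ALLOC][10-46 FREE]
Op 5: c = malloc(3) -> c = 10; heap: [0-9 ALLOC][10-12 ALLOC][13-46 FREE]
Op 6: free(b) -> (freed b); heap: [0-9 FREE][10-12 ALLOC][13-46 FREE]
Op 7: c = realloc(c, 7) -> c = 10; heap: [0-9 FREE][10-16 ALLOC][17-46 FREE]
Op 8: d = malloc(4) -> d = 0; heap: [0-3 ALLOC][4-9 FREE][10-16 ALLOC][17-46 FREE]
Op 9: e = malloc(13) -> e = 17; heap: [0-3 ALLOC][4-9 FREE][10-16 ALLOC][17-29 ALLOC][30-46 FREE]
Free blocks: [6 17] total_free=23 largest=17 -> 100*(23-17)/23 = 600/23 ≈ 26.087 -> rounds to 26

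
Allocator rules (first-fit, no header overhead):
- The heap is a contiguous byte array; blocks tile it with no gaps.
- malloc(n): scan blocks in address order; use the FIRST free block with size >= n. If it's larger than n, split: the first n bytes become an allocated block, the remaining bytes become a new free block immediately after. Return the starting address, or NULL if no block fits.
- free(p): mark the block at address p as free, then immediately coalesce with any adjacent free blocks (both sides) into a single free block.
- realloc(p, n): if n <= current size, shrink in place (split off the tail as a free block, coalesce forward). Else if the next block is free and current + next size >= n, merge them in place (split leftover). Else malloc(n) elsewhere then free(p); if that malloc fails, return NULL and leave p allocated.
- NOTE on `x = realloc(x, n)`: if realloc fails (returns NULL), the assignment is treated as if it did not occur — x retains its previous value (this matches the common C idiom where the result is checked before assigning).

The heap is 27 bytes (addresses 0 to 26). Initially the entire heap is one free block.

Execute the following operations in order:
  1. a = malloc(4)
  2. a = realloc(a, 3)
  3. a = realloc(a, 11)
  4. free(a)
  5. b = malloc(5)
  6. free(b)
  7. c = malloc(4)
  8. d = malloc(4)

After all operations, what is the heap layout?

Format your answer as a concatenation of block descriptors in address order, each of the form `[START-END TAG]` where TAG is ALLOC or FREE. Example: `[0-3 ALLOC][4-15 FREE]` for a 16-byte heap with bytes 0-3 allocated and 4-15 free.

Answer: [0-3 ALLOC][4-7 ALLOC][8-26 FREE]

Derivation:
Op 1: a = malloc(4) -> a = 0; heap: [0-3 ALLOC][4-26 FREE]
Op 2: a = realloc(a, 3) -> a = 0; heap: [0-2 ALLOC][3-26 FREE]
Op 3: a = realloc(a, 11) -> a = 0; heap: [0-10 ALLOC][11-26 FREE]
Op 4: free(a) -> (freed a); heap: [0-26 FREE]
Op 5: b = malloc(5) -> b = 0; heap: [0-4 ALLOC][5-26 FREE]
Op 6: free(b) -> (freed b); heap: [0-26 FREE]
Op 7: c = malloc(4) -> c = 0; heap: [0-3 ALLOC][4-26 FREE]
Op 8: d = malloc(4) -> d = 4; heap: [0-3 ALLOC][4-7 ALLOC][8-26 FREE]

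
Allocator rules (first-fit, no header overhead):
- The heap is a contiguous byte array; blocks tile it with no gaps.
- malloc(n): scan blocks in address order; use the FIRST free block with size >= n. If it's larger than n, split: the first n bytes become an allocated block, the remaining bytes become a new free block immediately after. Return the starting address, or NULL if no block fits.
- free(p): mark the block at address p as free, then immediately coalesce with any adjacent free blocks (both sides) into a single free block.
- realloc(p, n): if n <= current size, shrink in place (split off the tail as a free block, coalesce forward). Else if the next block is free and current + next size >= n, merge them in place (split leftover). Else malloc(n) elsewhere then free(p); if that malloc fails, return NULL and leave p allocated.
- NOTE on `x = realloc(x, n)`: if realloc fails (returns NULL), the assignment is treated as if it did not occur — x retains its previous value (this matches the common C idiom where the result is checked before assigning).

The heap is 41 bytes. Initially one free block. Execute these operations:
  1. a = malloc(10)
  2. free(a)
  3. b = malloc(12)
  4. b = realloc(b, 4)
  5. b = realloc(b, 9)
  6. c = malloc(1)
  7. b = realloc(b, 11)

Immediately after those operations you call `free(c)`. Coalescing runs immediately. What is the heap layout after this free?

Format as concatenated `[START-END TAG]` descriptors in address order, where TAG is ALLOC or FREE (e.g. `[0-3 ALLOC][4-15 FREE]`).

Op 1: a = malloc(10) -> a = 0; heap: [0-9 ALLOC][10-40 FREE]
Op 2: free(a) -> (freed a); heap: [0-40 FREE]
Op 3: b = malloc(12) -> b = 0; heap: [0-11 ALLOC][12-40 FREE]
Op 4: b = realloc(b, 4) -> b = 0; heap: [0-3 ALLOC][4-40 FREE]
Op 5: b = realloc(b, 9) -> b = 0; heap: [0-8 ALLOC][9-40 FREE]
Op 6: c = malloc(1) -> c = 9; heap: [0-8 ALLOC][9-9 ALLOC][10-40 FREE]
Op 7: b = realloc(b, 11) -> b = 10; heap: [0-8 FREE][9-9 ALLOC][10-20 ALLOC][21-40 FREE]
free(c): c = 9 -> block [9-9 ALLOC]; mark free, coalesce with adjacent free neighbors -> [0-9 FREE][10-20 ALLOC][21-40 FREE]

Answer: [0-9 FREE][10-20 ALLOC][21-40 FREE]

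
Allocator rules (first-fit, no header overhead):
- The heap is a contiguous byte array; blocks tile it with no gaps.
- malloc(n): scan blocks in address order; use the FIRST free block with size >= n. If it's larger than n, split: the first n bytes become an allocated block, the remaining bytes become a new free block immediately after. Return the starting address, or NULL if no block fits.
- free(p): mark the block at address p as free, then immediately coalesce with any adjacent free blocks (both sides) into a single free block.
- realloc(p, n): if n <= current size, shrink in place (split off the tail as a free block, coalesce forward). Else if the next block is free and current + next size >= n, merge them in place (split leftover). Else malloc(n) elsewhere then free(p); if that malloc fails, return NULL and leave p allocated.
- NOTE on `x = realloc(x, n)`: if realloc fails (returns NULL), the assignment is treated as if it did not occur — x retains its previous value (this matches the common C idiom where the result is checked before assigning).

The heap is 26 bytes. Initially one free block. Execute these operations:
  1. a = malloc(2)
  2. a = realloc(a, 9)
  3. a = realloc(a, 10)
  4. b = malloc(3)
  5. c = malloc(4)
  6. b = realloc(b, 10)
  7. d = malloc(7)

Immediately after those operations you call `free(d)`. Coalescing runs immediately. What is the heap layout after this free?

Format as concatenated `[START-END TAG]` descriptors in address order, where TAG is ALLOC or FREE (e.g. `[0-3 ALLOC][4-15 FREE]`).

Answer: [0-9 ALLOC][10-12 ALLOC][13-16 ALLOC][17-25 FREE]

Derivation:
Op 1: a = malloc(2) -> a = 0; heap: [0-1 ALLOC][2-25 FREE]
Op 2: a = realloc(a, 9) -> a = 0; heap: [0-8 ALLOC][9-25 FREE]
Op 3: a = realloc(a, 10) -> a = 0; heap: [0-9 ALLOC][10-25 FREE]
Op 4: b = malloc(3) -> b = 10; heap: [0-9 ALLOC][10-12 ALLOC][13-25 FREE]
Op 5: c = malloc(4) -> c = 13; heap: [0-9 ALLOC][10-12 ALLOC][13-16 ALLOC][17-25 FREE]
Op 6: b = realloc(b, 10) -> NULL (b unchanged); heap: [0-9 ALLOC][10-12 ALLOC][13-16 ALLOC][17-25 FREE]
Op 7: d = malloc(7) -> d = 17; heap: [0-9 ALLOC][10-12 ALLOC][13-16 ALLOC][17-23 ALLOC][24-25 FREE]
free(d): d = 17 -> block [17-23 ALLOC]; mark free, coalesce with adjacent free neighbors -> [0-9 ALLOC][10-12 ALLOC][13-16 ALLOC][17-25 FREE]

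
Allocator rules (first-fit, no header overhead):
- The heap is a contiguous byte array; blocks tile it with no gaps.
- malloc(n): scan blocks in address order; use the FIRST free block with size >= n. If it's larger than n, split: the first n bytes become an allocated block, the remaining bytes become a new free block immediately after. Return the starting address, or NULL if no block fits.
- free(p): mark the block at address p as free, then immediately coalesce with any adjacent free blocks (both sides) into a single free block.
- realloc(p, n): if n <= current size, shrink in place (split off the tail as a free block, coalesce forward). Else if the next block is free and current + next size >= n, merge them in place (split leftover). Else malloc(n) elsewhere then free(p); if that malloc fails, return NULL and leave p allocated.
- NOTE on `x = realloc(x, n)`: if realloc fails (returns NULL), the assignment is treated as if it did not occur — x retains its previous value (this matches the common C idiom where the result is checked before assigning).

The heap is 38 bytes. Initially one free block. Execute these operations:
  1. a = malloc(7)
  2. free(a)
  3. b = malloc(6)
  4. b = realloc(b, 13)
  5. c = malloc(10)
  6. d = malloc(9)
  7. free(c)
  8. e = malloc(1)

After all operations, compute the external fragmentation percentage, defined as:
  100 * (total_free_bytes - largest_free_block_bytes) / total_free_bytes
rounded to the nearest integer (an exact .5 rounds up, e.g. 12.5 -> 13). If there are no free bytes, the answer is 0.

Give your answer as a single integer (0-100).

Op 1: a = malloc(7) -> a = 0; heap: [0-6 ALLOC][7-37 FREE]
Op 2: free(a) -> (freed a); heap: [0-37 FREE]
Op 3: b = malloc(6) -> b = 0; heap: [0-5 ALLOC][6-37 FREE]
Op 4: b = realloc(b, 13) -> b = 0; heap: [0-12 ALLOC][13-37 FREE]
Op 5: c = malloc(10) -> c = 13; heap: [0-12 ALLOC][13-22 ALLOC][23-37 FREE]
Op 6: d = malloc(9) -> d = 23; heap: [0-12 ALLOC][13-22 ALLOC][23-31 ALLOC][32-37 FREE]
Op 7: free(c) -> (freed c); heap: [0-12 ALLOC][13-22 FREE][23-31 ALLOC][32-37 FREE]
Op 8: e = malloc(1) -> e = 13; heap: [0-12 ALLOC][13-13 ALLOC][14-22 FREE][23-31 ALLOC][32-37 FREE]
Free blocks: [9 6] total_free=15 largest=9 -> 100*(15-9)/15 = 600/15 = 40

Answer: 40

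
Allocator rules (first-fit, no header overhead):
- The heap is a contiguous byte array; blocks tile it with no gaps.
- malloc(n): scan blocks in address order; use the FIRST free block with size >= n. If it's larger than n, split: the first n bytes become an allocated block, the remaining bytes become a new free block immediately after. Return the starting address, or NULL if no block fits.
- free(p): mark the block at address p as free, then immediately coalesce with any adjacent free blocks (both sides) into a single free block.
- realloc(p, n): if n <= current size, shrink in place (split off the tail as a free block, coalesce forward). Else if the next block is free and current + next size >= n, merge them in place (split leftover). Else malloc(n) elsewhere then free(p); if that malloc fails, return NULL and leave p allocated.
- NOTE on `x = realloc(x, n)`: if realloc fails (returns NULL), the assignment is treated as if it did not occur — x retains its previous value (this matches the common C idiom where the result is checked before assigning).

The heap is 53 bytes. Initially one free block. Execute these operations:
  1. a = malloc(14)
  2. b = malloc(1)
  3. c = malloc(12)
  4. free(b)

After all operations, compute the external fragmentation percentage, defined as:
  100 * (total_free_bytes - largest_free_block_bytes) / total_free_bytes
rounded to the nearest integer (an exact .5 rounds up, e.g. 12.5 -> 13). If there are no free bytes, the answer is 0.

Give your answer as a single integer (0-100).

Op 1: a = malloc(14) -> a = 0; heap: [0-13 ALLOC][14-52 FREE]
Op 2: b = malloc(1) -> b = 14; heap: [0-13 ALLOC][14-14 ALLOC][15-52 FREE]
Op 3: c = malloc(12) -> c = 15; heap: [0-13 ALLOC][14-14 ALLOC][15-26 ALLOC][27-52 FREE]
Op 4: free(b) -> (freed b); heap: [0-13 ALLOC][14-14 FREE][15-26 ALLOC][27-52 FREE]
Free blocks: [1 26] total_free=27 largest=26 -> 100*(27-26)/27 = 100/27 ≈ 3.704 -> rounds to 4

Answer: 4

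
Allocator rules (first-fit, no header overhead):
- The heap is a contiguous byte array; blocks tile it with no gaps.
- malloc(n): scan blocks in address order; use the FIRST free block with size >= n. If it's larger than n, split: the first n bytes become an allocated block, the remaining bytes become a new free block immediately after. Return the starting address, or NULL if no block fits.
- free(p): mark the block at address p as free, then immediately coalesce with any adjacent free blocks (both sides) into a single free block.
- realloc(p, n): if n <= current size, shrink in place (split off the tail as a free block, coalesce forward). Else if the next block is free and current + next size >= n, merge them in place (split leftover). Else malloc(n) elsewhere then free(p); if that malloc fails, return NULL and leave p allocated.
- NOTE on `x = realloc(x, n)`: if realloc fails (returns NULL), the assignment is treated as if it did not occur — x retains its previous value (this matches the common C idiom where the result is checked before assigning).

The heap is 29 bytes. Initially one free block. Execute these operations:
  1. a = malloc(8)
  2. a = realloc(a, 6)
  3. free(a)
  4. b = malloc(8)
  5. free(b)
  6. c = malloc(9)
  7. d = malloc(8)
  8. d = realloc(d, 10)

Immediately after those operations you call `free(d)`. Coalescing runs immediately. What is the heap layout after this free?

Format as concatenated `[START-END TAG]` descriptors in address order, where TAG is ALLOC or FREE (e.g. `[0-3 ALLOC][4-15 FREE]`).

Answer: [0-8 ALLOC][9-28 FREE]

Derivation:
Op 1: a = malloc(8) -> a = 0; heap: [0-7 ALLOC][8-28 FREE]
Op 2: a = realloc(a, 6) -> a = 0; heap: [0-5 ALLOC][6-28 FREE]
Op 3: free(a) -> (freed a); heap: [0-28 FREE]
Op 4: b = malloc(8) -> b = 0; heap: [0-7 ALLOC][8-28 FREE]
Op 5: free(b) -> (freed b); heap: [0-28 FREE]
Op 6: c = malloc(9) -> c = 0; heap: [0-8 ALLOC][9-28 FREE]
Op 7: d = malloc(8) -> d = 9; heap: [0-8 ALLOC][9-16 ALLOC][17-28 FREE]
Op 8: d = realloc(d, 10) -> d = 9; heap: [0-8 ALLOC][9-18 ALLOC][19-28 FREE]
free(d): d = 9 -> block [9-18 ALLOC]; mark free, coalesce with adjacent free neighbors -> [0-8 ALLOC][9-28 FREE]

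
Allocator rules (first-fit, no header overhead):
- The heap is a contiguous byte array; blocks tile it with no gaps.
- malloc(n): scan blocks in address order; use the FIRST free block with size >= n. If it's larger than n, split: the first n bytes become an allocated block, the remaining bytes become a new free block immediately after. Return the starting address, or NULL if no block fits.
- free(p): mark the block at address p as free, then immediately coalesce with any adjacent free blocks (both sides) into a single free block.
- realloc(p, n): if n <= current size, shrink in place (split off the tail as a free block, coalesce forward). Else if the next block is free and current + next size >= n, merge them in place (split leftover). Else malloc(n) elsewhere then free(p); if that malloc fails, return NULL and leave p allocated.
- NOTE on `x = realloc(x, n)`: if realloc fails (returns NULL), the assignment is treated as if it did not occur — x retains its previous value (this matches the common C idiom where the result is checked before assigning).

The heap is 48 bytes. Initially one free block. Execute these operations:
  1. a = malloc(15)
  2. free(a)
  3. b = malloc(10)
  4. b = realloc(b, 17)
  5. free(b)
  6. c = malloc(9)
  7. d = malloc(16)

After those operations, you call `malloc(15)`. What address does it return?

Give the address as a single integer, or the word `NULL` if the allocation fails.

Op 1: a = malloc(15) -> a = 0; heap: [0-14 ALLOC][15-47 FREE]
Op 2: free(a) -> (freed a); heap: [0-47 FREE]
Op 3: b = malloc(10) -> b = 0; heap: [0-9 ALLOC][10-47 FREE]
Op 4: b = realloc(b, 17) -> b = 0; heap: [0-16 ALLOC][17-47 FREE]
Op 5: free(b) -> (freed b); heap: [0-47 FREE]
Op 6: c = malloc(9) -> c = 0; heap: [0-8 ALLOC][9-47 FREE]
Op 7: d = malloc(16) -> d = 9; heap: [0-8 ALLOC][9-24 ALLOC][25-47 FREE]
malloc(15): first-fit scan over [0-8 ALLOC][9-24 ALLOC][25-47 FREE] -> 25

Answer: 25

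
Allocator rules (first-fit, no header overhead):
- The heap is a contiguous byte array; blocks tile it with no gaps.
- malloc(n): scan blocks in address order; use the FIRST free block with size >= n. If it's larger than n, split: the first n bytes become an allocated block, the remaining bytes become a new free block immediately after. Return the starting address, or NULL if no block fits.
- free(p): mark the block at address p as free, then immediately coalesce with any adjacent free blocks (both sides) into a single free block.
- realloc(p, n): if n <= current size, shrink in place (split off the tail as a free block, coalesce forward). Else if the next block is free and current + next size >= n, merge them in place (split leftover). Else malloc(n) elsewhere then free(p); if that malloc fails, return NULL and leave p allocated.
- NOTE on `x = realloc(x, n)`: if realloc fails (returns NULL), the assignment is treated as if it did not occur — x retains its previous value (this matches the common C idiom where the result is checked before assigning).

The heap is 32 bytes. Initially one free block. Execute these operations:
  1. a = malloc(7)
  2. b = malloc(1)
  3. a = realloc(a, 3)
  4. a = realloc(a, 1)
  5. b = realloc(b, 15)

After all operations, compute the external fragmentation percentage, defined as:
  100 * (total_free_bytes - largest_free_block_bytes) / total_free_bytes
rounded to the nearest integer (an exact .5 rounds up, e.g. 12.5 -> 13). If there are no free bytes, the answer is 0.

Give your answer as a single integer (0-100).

Op 1: a = malloc(7) -> a = 0; heap: [0-6 ALLOC][7-31 FREE]
Op 2: b = malloc(1) -> b = 7; heap: [0-6 ALLOC][7-7 ALLOC][8-31 FREE]
Op 3: a = realloc(a, 3) -> a = 0; heap: [0-2 ALLOC][3-6 FREE][7-7 ALLOC][8-31 FREE]
Op 4: a = realloc(a, 1) -> a = 0; heap: [0-0 ALLOC][1-6 FREE][7-7 ALLOC][8-31 FREE]
Op 5: b = realloc(b, 15) -> b = 7; heap: [0-0 ALLOC][1-6 FREE][7-21 ALLOC][22-31 FREE]
Free blocks: [6 10] total_free=16 largest=10 -> 100*(16-10)/16 = 600/16 = 37.5 -> rounds to 38

Answer: 38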